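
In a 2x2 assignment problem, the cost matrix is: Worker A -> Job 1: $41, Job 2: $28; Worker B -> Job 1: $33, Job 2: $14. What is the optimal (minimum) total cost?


Option 1: A->1 + B->2 = $41 + $14 = $55
Option 2: A->2 + B->1 = $28 + $33 = $61
Min cost = min($55, $61) = $55

$55


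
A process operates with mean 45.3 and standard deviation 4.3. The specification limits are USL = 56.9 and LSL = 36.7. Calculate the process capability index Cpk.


Cpu = (56.9 - 45.3) / (3 * 4.3) = 0.9
Cpl = (45.3 - 36.7) / (3 * 4.3) = 0.67
Cpk = min(0.9, 0.67) = 0.67

0.67


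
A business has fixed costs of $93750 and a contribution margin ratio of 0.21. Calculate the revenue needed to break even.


Formula: BER = Fixed Costs / Contribution Margin Ratio
BER = $93750 / 0.21
BER = $446428.57 (to the nearest cent)

$446428.57


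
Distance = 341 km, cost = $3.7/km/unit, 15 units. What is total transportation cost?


TC = dist * cost * units = 341 * 3.7 * 15 = $18925.50

$18925.50


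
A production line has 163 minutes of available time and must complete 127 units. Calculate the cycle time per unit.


Formula: CT = Available Time / Number of Units
CT = 163 min / 127 units
CT = 1.28 min/unit

1.28 min/unit


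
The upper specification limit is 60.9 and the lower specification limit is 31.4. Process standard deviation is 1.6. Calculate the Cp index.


Cp = (60.9 - 31.4) / (6 * 1.6)

3.07


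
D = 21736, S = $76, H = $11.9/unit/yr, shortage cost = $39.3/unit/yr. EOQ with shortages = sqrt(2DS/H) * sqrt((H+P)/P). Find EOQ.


Formula: EOQ* = sqrt(2DS/H) * sqrt((H+P)/P)
Base EOQ = sqrt(2*21736*76/11.9) = 526.91 units
Correction = sqrt((11.9+39.3)/39.3) = 1.1414
EOQ* = 526.91 * 1.1414 = 601.4 units

601.4 units


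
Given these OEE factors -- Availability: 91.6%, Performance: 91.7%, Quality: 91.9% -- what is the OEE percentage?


Formula: OEE = Availability * Performance * Quality / 10000
A * P = 91.6% * 91.7% / 100 = 84.0%
OEE = 84.0% * 91.9% / 100 = 77.2%

77.2%


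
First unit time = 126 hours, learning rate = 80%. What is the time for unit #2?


Formula: T_n = T_1 * (learning_rate)^(log2(n)) where learning_rate = rate/100
Doublings = log2(2) = 1
T_n = 126 * 0.8^1
T_n = 126 * 0.8 = 100.8 hours

100.8 hours


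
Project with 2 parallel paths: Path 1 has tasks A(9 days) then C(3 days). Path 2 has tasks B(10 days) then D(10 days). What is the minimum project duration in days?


Path 1 = 9 + 3 = 12 days
Path 2 = 10 + 10 = 20 days
Duration = max(12, 20) = 20 days

20 days


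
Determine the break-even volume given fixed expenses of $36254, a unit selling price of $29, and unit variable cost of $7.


Formula: BEQ = Fixed Costs / (Price - Variable Cost)
Contribution margin = $29 - $7 = $22/unit
BEQ = ceil($36254 / $22/unit) = ceil(1647.91) = 1648 units

1648 units


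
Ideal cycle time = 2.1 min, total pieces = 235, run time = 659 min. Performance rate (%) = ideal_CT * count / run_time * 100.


Formula: Performance = (Ideal CT * Total Count) / Run Time * 100
Ideal output time = 2.1 * 235 = 493.5 min
Performance = 493.5 / 659 * 100 = 74.9%

74.9%


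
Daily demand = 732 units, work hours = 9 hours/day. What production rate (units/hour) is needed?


Formula: Production Rate = Daily Demand / Available Hours
Rate = 732 units/day / 9 hours/day
Rate = 81.3 units/hour

81.3 units/hour


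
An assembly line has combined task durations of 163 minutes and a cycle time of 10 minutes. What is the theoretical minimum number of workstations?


Formula: N_min = ceil(Sum of Task Times / Cycle Time)
N_min = ceil(163 min / 10 min) = ceil(16.3)
N_min = 17 stations

17


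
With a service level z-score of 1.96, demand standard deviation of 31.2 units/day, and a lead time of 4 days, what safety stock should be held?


Formula: SS = z * sigma_d * sqrt(LT)
sqrt(LT) = sqrt(4) = 2.0
SS = 1.96 * 31.2 * 2.0
SS = 122.3 units

122.3 units


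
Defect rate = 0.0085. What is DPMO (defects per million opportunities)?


DPMO = defect_rate * 1000000 = 0.0085 * 1000000

8500


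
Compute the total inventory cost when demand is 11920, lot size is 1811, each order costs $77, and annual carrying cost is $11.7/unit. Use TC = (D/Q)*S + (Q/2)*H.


TC = 11920/1811 * 77 + 1811/2 * 11.7

$11101.16


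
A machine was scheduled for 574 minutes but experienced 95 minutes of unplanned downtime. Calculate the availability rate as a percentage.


Formula: Availability = (Planned Time - Downtime) / Planned Time * 100
Uptime = 574 - 95 = 479 min
Availability = 479 / 574 * 100 = 83.4%

83.4%


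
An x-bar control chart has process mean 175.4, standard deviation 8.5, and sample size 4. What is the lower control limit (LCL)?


LCL = 175.4 - 3 * 8.5 / sqrt(4)

162.65


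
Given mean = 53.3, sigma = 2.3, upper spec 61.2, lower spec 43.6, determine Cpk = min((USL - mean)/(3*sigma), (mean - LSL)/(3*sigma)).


Cpu = (61.2 - 53.3) / (3 * 2.3) = 1.14
Cpl = (53.3 - 43.6) / (3 * 2.3) = 1.41
Cpk = min(1.14, 1.41) = 1.14

1.14


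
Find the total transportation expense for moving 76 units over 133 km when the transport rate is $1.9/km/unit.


TC = dist * cost * units = 133 * 1.9 * 76 = $19205.20

$19205.20


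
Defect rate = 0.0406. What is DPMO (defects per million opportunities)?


DPMO = defect_rate * 1000000 = 0.0406 * 1000000

40600


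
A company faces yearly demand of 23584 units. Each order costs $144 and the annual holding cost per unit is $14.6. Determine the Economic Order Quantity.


Formula: EOQ = sqrt(2 * D * S / H)
Numerator: 2 * 23584 * 144 = 6792192
2DS/H = 6792192 / 14.6 = 465218.6
EOQ = sqrt(465218.6) = 682.1 units

682.1 units


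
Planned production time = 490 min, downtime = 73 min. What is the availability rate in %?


Formula: Availability = (Planned Time - Downtime) / Planned Time * 100
Uptime = 490 - 73 = 417 min
Availability = 417 / 490 * 100 = 85.1%

85.1%


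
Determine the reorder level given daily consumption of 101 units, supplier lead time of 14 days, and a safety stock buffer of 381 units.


Formula: ROP = (Daily Demand * Lead Time) + Safety Stock
Demand during lead time = 101 * 14 = 1414 units
ROP = 1414 + 381 = 1795 units

1795 units


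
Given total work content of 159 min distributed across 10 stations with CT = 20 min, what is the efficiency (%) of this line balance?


Formula: Efficiency = Sum of Task Times / (N_stations * CT) * 100
Total station capacity = 10 stations * 20 min = 200 min
Efficiency = 159 / 200 * 100 = 79.5%

79.5%


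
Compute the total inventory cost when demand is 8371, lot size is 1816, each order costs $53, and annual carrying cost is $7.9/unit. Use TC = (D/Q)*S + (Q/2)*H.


TC = 8371/1816 * 53 + 1816/2 * 7.9

$7417.51


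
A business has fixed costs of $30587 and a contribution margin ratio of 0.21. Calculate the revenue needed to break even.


Formula: BER = Fixed Costs / Contribution Margin Ratio
BER = $30587 / 0.21
BER = $145652.38 (to the nearest cent)

$145652.38


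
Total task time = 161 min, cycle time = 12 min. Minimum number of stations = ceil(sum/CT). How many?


Formula: N_min = ceil(Sum of Task Times / Cycle Time)
N_min = ceil(161 min / 12 min) = ceil(13.4167)
N_min = 14 stations

14


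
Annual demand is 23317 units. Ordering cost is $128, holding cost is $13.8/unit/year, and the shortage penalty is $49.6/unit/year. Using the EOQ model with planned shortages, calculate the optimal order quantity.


Formula: EOQ* = sqrt(2DS/H) * sqrt((H+P)/P)
Base EOQ = sqrt(2*23317*128/13.8) = 657.68 units
Correction = sqrt((13.8+49.6)/49.6) = 1.13059
EOQ* = 657.68 * 1.13059 = 743.6 units

743.6 units


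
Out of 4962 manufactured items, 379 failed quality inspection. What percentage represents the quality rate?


Formula: Quality Rate = Good Pieces / Total Pieces * 100
Good pieces = 4962 - 379 = 4583
QR = 4583 / 4962 * 100 = 92.4%

92.4%


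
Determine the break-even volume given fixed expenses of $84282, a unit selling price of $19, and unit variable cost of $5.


Formula: BEQ = Fixed Costs / (Price - Variable Cost)
Contribution margin = $19 - $5 = $14/unit
BEQ = ceil($84282 / $14/unit) = ceil(6020.14) = 6021 units

6021 units


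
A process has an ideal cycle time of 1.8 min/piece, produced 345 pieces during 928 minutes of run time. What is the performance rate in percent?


Formula: Performance = (Ideal CT * Total Count) / Run Time * 100
Ideal output time = 1.8 * 345 = 621.0 min
Performance = 621.0 / 928 * 100 = 66.9%

66.9%


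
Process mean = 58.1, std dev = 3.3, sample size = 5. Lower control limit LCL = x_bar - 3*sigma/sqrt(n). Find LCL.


LCL = 58.1 - 3 * 3.3 / sqrt(5)

53.67


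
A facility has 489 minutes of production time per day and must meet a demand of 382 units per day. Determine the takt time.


Formula: Takt Time = Available Production Time / Customer Demand
Takt = 489 min/day / 382 units/day
Takt = 1.28 min/unit

1.28 min/unit


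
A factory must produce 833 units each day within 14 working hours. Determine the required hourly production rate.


Formula: Production Rate = Daily Demand / Available Hours
Rate = 833 units/day / 14 hours/day
Rate = 59.5 units/hour

59.5 units/hour


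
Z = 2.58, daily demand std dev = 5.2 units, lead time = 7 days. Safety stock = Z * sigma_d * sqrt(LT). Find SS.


Formula: SS = z * sigma_d * sqrt(LT)
sqrt(LT) = sqrt(7) = 2.6458
SS = 2.58 * 5.2 * 2.6458
SS = 35.5 units

35.5 units


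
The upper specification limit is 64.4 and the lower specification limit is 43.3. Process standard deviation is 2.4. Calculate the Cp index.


Cp = (64.4 - 43.3) / (6 * 2.4)

1.47


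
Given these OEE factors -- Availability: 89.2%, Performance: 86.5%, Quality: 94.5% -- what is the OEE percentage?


Formula: OEE = Availability * Performance * Quality / 10000
A * P = 89.2% * 86.5% / 100 = 77.16%
OEE = 77.16% * 94.5% / 100 = 72.9%

72.9%


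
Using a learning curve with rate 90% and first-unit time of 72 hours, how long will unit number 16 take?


Formula: T_n = T_1 * (learning_rate)^(log2(n)) where learning_rate = rate/100
Doublings = log2(16) = 4
T_n = 72 * 0.9^4
T_n = 72 * 0.6561 = 47.2 hours

47.2 hours


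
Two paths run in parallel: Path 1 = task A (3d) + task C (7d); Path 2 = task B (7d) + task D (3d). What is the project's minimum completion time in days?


Path 1 = 3 + 7 = 10 days
Path 2 = 7 + 3 = 10 days
Duration = max(10, 10) = 10 days

10 days


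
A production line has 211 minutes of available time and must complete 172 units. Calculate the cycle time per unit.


Formula: CT = Available Time / Number of Units
CT = 211 min / 172 units
CT = 1.23 min/unit

1.23 min/unit


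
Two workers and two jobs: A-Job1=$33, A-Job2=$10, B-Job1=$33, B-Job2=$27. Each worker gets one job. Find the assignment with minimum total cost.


Option 1: A->1 + B->2 = $33 + $27 = $60
Option 2: A->2 + B->1 = $10 + $33 = $43
Min cost = min($60, $43) = $43

$43


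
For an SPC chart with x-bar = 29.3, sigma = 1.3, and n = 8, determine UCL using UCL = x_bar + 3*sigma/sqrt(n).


UCL = 29.3 + 3 * 1.3 / sqrt(8)

30.68


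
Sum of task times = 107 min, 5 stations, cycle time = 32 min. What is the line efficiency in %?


Formula: Efficiency = Sum of Task Times / (N_stations * CT) * 100
Total station capacity = 5 stations * 32 min = 160 min
Efficiency = 107 / 160 * 100 = 66.9%

66.9%


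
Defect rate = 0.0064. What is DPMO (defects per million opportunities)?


DPMO = defect_rate * 1000000 = 0.0064 * 1000000

6400


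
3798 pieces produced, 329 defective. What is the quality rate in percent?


Formula: Quality Rate = Good Pieces / Total Pieces * 100
Good pieces = 3798 - 329 = 3469
QR = 3469 / 3798 * 100 = 91.3%

91.3%


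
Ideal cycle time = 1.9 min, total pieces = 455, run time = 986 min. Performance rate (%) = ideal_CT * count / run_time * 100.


Formula: Performance = (Ideal CT * Total Count) / Run Time * 100
Ideal output time = 1.9 * 455 = 864.5 min
Performance = 864.5 / 986 * 100 = 87.7%

87.7%


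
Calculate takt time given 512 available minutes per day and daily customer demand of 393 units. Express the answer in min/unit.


Formula: Takt Time = Available Production Time / Customer Demand
Takt = 512 min/day / 393 units/day
Takt = 1.3 min/unit

1.3 min/unit


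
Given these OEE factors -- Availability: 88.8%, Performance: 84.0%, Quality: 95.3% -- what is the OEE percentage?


Formula: OEE = Availability * Performance * Quality / 10000
A * P = 88.8% * 84.0% / 100 = 74.59%
OEE = 74.59% * 95.3% / 100 = 71.1%

71.1%


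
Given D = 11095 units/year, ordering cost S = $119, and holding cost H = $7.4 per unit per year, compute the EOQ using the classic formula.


Formula: EOQ = sqrt(2 * D * S / H)
Numerator: 2 * 11095 * 119 = 2640610
2DS/H = 2640610 / 7.4 = 356839.2
EOQ = sqrt(356839.2) = 597.4 units

597.4 units


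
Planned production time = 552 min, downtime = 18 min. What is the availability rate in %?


Formula: Availability = (Planned Time - Downtime) / Planned Time * 100
Uptime = 552 - 18 = 534 min
Availability = 534 / 552 * 100 = 96.7%

96.7%


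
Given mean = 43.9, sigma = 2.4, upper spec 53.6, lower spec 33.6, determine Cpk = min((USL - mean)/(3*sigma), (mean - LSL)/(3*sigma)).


Cpu = (53.6 - 43.9) / (3 * 2.4) = 1.35
Cpl = (43.9 - 33.6) / (3 * 2.4) = 1.43
Cpk = min(1.35, 1.43) = 1.35

1.35


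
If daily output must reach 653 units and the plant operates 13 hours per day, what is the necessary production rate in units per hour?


Formula: Production Rate = Daily Demand / Available Hours
Rate = 653 units/day / 13 hours/day
Rate = 50.2 units/hour

50.2 units/hour


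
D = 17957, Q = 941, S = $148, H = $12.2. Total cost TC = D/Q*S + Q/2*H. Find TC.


TC = 17957/941 * 148 + 941/2 * 12.2

$8564.37


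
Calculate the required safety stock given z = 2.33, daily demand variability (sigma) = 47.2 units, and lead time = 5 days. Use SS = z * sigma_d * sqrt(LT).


Formula: SS = z * sigma_d * sqrt(LT)
sqrt(LT) = sqrt(5) = 2.2361
SS = 2.33 * 47.2 * 2.2361
SS = 245.9 units

245.9 units


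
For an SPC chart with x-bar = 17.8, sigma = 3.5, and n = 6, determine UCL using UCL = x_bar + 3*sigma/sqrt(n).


UCL = 17.8 + 3 * 3.5 / sqrt(6)

22.09


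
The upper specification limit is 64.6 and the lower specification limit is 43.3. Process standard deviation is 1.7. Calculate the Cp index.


Cp = (64.6 - 43.3) / (6 * 1.7)

2.09


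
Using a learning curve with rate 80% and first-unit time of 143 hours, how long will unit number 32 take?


Formula: T_n = T_1 * (learning_rate)^(log2(n)) where learning_rate = rate/100
Doublings = log2(32) = 5
T_n = 143 * 0.8^5
T_n = 143 * 0.3277 = 46.9 hours

46.9 hours


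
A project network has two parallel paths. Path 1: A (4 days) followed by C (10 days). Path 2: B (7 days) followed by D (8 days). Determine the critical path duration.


Path 1 = 4 + 10 = 14 days
Path 2 = 7 + 8 = 15 days
Duration = max(14, 15) = 15 days

15 days


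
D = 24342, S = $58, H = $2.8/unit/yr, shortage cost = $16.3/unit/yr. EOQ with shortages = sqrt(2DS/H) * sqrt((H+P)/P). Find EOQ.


Formula: EOQ* = sqrt(2DS/H) * sqrt((H+P)/P)
Base EOQ = sqrt(2*24342*58/2.8) = 1004.22 units
Correction = sqrt((2.8+16.3)/16.3) = 1.08249
EOQ* = 1004.22 * 1.08249 = 1087.1 units

1087.1 units


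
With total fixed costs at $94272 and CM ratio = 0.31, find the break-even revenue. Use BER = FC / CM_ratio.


Formula: BER = Fixed Costs / Contribution Margin Ratio
BER = $94272 / 0.31
BER = $304103.23 (to the nearest cent)

$304103.23


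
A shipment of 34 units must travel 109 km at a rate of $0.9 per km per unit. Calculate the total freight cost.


TC = dist * cost * units = 109 * 0.9 * 34 = $3335.40

$3335.40


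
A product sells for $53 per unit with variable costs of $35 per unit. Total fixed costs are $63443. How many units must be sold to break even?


Formula: BEQ = Fixed Costs / (Price - Variable Cost)
Contribution margin = $53 - $35 = $18/unit
BEQ = ceil($63443 / $18/unit) = ceil(3524.61) = 3525 units

3525 units


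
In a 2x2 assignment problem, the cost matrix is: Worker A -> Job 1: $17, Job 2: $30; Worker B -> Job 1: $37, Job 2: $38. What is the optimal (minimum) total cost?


Option 1: A->1 + B->2 = $17 + $38 = $55
Option 2: A->2 + B->1 = $30 + $37 = $67
Min cost = min($55, $67) = $55

$55


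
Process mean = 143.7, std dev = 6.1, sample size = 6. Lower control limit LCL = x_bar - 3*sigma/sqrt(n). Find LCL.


LCL = 143.7 - 3 * 6.1 / sqrt(6)

136.23


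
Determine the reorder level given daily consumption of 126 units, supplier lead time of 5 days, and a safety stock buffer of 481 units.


Formula: ROP = (Daily Demand * Lead Time) + Safety Stock
Demand during lead time = 126 * 5 = 630 units
ROP = 630 + 481 = 1111 units

1111 units


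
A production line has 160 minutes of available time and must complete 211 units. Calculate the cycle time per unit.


Formula: CT = Available Time / Number of Units
CT = 160 min / 211 units
CT = 0.76 min/unit

0.76 min/unit


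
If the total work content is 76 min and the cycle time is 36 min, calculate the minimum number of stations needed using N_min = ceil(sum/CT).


Formula: N_min = ceil(Sum of Task Times / Cycle Time)
N_min = ceil(76 min / 36 min) = ceil(2.1111)
N_min = 3 stations

3


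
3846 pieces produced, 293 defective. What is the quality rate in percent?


Formula: Quality Rate = Good Pieces / Total Pieces * 100
Good pieces = 3846 - 293 = 3553
QR = 3553 / 3846 * 100 = 92.4%

92.4%


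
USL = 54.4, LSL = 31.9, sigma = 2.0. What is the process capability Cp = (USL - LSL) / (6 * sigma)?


Cp = (54.4 - 31.9) / (6 * 2.0)

1.88


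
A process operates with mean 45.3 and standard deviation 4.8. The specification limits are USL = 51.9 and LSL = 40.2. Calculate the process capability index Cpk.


Cpu = (51.9 - 45.3) / (3 * 4.8) = 0.46
Cpl = (45.3 - 40.2) / (3 * 4.8) = 0.35
Cpk = min(0.46, 0.35) = 0.35

0.35


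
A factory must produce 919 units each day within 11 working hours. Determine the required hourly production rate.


Formula: Production Rate = Daily Demand / Available Hours
Rate = 919 units/day / 11 hours/day
Rate = 83.5 units/hour

83.5 units/hour


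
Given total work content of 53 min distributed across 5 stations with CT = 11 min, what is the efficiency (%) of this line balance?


Formula: Efficiency = Sum of Task Times / (N_stations * CT) * 100
Total station capacity = 5 stations * 11 min = 55 min
Efficiency = 53 / 55 * 100 = 96.4%

96.4%


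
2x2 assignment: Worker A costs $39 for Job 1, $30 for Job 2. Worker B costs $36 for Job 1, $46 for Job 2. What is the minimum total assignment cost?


Option 1: A->1 + B->2 = $39 + $46 = $85
Option 2: A->2 + B->1 = $30 + $36 = $66
Min cost = min($85, $66) = $66

$66


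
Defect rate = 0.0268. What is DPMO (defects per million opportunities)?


DPMO = defect_rate * 1000000 = 0.0268 * 1000000

26800


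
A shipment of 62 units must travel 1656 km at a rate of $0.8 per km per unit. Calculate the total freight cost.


TC = dist * cost * units = 1656 * 0.8 * 62 = $82137.60

$82137.60


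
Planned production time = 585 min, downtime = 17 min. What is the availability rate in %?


Formula: Availability = (Planned Time - Downtime) / Planned Time * 100
Uptime = 585 - 17 = 568 min
Availability = 568 / 585 * 100 = 97.1%

97.1%


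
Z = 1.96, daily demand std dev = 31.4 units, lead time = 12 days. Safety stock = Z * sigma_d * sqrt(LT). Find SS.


Formula: SS = z * sigma_d * sqrt(LT)
sqrt(LT) = sqrt(12) = 3.4641
SS = 1.96 * 31.4 * 3.4641
SS = 213.2 units

213.2 units


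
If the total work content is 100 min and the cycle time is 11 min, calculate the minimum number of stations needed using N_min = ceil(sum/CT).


Formula: N_min = ceil(Sum of Task Times / Cycle Time)
N_min = ceil(100 min / 11 min) = ceil(9.0909)
N_min = 10 stations

10


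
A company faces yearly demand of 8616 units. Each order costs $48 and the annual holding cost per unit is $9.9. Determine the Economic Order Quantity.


Formula: EOQ = sqrt(2 * D * S / H)
Numerator: 2 * 8616 * 48 = 827136
2DS/H = 827136 / 9.9 = 83549.1
EOQ = sqrt(83549.1) = 289.0 units

289.0 units


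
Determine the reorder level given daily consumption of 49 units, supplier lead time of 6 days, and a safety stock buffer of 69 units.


Formula: ROP = (Daily Demand * Lead Time) + Safety Stock
Demand during lead time = 49 * 6 = 294 units
ROP = 294 + 69 = 363 units

363 units


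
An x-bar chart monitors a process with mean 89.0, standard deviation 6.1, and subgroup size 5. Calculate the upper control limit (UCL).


UCL = 89.0 + 3 * 6.1 / sqrt(5)

97.18


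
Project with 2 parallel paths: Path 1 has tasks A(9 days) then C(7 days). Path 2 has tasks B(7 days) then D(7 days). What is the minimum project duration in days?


Path 1 = 9 + 7 = 16 days
Path 2 = 7 + 7 = 14 days
Duration = max(16, 14) = 16 days

16 days


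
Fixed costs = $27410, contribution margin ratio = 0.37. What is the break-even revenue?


Formula: BER = Fixed Costs / Contribution Margin Ratio
BER = $27410 / 0.37
BER = $74081.08 (to the nearest cent)

$74081.08


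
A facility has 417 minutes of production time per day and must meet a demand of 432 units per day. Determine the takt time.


Formula: Takt Time = Available Production Time / Customer Demand
Takt = 417 min/day / 432 units/day
Takt = 0.97 min/unit

0.97 min/unit


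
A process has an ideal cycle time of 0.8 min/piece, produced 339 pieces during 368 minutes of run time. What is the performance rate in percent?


Formula: Performance = (Ideal CT * Total Count) / Run Time * 100
Ideal output time = 0.8 * 339 = 271.2 min
Performance = 271.2 / 368 * 100 = 73.7%

73.7%


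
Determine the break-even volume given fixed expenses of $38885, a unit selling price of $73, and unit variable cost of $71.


Formula: BEQ = Fixed Costs / (Price - Variable Cost)
Contribution margin = $73 - $71 = $2/unit
BEQ = ceil($38885 / $2/unit) = ceil(19442.5) = 19443 units

19443 units


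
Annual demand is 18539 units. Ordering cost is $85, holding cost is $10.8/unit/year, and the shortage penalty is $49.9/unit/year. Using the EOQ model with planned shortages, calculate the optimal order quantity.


Formula: EOQ* = sqrt(2DS/H) * sqrt((H+P)/P)
Base EOQ = sqrt(2*18539*85/10.8) = 540.2 units
Correction = sqrt((10.8+49.9)/49.9) = 1.10292
EOQ* = 540.2 * 1.10292 = 595.8 units

595.8 units


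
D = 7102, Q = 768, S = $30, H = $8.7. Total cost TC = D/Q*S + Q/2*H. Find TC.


TC = 7102/768 * 30 + 768/2 * 8.7

$3618.22


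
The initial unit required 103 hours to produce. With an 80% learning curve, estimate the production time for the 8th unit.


Formula: T_n = T_1 * (learning_rate)^(log2(n)) where learning_rate = rate/100
Doublings = log2(8) = 3
T_n = 103 * 0.8^3
T_n = 103 * 0.512 = 52.7 hours

52.7 hours


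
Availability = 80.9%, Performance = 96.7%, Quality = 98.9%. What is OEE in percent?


Formula: OEE = Availability * Performance * Quality / 10000
A * P = 80.9% * 96.7% / 100 = 78.23%
OEE = 78.23% * 98.9% / 100 = 77.4%

77.4%


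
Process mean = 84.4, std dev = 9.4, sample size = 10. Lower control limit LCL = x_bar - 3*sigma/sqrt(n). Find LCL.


LCL = 84.4 - 3 * 9.4 / sqrt(10)

75.48


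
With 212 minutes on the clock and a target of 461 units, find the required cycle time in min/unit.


Formula: CT = Available Time / Number of Units
CT = 212 min / 461 units
CT = 0.46 min/unit

0.46 min/unit


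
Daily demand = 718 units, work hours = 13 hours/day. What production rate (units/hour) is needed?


Formula: Production Rate = Daily Demand / Available Hours
Rate = 718 units/day / 13 hours/day
Rate = 55.2 units/hour

55.2 units/hour


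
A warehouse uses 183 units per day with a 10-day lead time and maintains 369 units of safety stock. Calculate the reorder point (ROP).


Formula: ROP = (Daily Demand * Lead Time) + Safety Stock
Demand during lead time = 183 * 10 = 1830 units
ROP = 1830 + 369 = 2199 units

2199 units


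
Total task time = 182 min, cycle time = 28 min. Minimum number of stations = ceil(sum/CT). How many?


Formula: N_min = ceil(Sum of Task Times / Cycle Time)
N_min = ceil(182 min / 28 min) = ceil(6.5)
N_min = 7 stations

7


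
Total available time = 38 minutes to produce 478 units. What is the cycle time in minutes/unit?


Formula: CT = Available Time / Number of Units
CT = 38 min / 478 units
CT = 0.08 min/unit

0.08 min/unit


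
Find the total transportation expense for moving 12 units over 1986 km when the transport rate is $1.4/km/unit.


TC = dist * cost * units = 1986 * 1.4 * 12 = $33364.80

$33364.80


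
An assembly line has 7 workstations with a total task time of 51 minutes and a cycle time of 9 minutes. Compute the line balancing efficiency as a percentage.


Formula: Efficiency = Sum of Task Times / (N_stations * CT) * 100
Total station capacity = 7 stations * 9 min = 63 min
Efficiency = 51 / 63 * 100 = 81.0%

81.0%


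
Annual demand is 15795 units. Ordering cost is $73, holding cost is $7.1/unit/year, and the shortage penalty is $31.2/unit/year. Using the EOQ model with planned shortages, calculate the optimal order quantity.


Formula: EOQ* = sqrt(2DS/H) * sqrt((H+P)/P)
Base EOQ = sqrt(2*15795*73/7.1) = 569.91 units
Correction = sqrt((7.1+31.2)/31.2) = 1.10795
EOQ* = 569.91 * 1.10795 = 631.4 units

631.4 units


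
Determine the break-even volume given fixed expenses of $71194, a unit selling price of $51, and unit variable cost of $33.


Formula: BEQ = Fixed Costs / (Price - Variable Cost)
Contribution margin = $51 - $33 = $18/unit
BEQ = ceil($71194 / $18/unit) = ceil(3955.22) = 3956 units

3956 units


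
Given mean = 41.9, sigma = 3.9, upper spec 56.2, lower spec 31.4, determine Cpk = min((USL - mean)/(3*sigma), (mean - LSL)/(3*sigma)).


Cpu = (56.2 - 41.9) / (3 * 3.9) = 1.22
Cpl = (41.9 - 31.4) / (3 * 3.9) = 0.9
Cpk = min(1.22, 0.9) = 0.9

0.9


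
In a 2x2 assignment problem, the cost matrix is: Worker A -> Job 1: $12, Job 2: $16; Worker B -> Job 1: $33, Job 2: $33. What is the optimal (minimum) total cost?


Option 1: A->1 + B->2 = $12 + $33 = $45
Option 2: A->2 + B->1 = $16 + $33 = $49
Min cost = min($45, $49) = $45

$45


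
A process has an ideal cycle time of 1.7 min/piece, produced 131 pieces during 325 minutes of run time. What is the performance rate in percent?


Formula: Performance = (Ideal CT * Total Count) / Run Time * 100
Ideal output time = 1.7 * 131 = 222.7 min
Performance = 222.7 / 325 * 100 = 68.5%

68.5%


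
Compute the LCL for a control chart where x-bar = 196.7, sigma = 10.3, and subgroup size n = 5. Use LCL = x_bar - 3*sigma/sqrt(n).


LCL = 196.7 - 3 * 10.3 / sqrt(5)

182.88


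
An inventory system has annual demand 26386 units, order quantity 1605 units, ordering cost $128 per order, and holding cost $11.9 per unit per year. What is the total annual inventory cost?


TC = 26386/1605 * 128 + 1605/2 * 11.9

$11654.05


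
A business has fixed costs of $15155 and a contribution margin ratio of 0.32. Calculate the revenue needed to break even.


Formula: BER = Fixed Costs / Contribution Margin Ratio
BER = $15155 / 0.32
BER = $47359.38 (to the nearest cent)

$47359.38


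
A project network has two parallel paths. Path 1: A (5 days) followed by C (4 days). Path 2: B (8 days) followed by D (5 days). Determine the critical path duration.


Path 1 = 5 + 4 = 9 days
Path 2 = 8 + 5 = 13 days
Duration = max(9, 13) = 13 days

13 days


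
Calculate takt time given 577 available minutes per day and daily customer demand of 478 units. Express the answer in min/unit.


Formula: Takt Time = Available Production Time / Customer Demand
Takt = 577 min/day / 478 units/day
Takt = 1.21 min/unit

1.21 min/unit


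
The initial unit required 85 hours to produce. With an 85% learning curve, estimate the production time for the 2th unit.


Formula: T_n = T_1 * (learning_rate)^(log2(n)) where learning_rate = rate/100
Doublings = log2(2) = 1
T_n = 85 * 0.85^1
T_n = 85 * 0.85 = 72.3 hours

72.3 hours


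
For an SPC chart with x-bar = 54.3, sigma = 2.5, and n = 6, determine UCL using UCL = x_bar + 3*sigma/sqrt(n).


UCL = 54.3 + 3 * 2.5 / sqrt(6)

57.36


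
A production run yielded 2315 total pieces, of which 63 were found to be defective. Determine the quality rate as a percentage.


Formula: Quality Rate = Good Pieces / Total Pieces * 100
Good pieces = 2315 - 63 = 2252
QR = 2252 / 2315 * 100 = 97.3%

97.3%


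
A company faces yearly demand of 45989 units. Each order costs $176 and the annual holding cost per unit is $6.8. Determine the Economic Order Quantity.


Formula: EOQ = sqrt(2 * D * S / H)
Numerator: 2 * 45989 * 176 = 16188128
2DS/H = 16188128 / 6.8 = 2380607.1
EOQ = sqrt(2380607.1) = 1542.9 units

1542.9 units


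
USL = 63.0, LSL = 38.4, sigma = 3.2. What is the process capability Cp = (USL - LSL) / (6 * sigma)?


Cp = (63.0 - 38.4) / (6 * 3.2)

1.28


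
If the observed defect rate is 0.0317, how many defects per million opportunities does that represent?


DPMO = defect_rate * 1000000 = 0.0317 * 1000000

31700


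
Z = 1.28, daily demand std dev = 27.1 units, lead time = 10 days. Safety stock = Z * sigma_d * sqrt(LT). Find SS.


Formula: SS = z * sigma_d * sqrt(LT)
sqrt(LT) = sqrt(10) = 3.1623
SS = 1.28 * 27.1 * 3.1623
SS = 109.7 units

109.7 units


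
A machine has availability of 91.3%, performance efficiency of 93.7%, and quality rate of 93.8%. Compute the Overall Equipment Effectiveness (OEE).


Formula: OEE = Availability * Performance * Quality / 10000
A * P = 91.3% * 93.7% / 100 = 85.55%
OEE = 85.55% * 93.8% / 100 = 80.2%

80.2%


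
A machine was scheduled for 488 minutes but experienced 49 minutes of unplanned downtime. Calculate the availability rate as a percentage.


Formula: Availability = (Planned Time - Downtime) / Planned Time * 100
Uptime = 488 - 49 = 439 min
Availability = 439 / 488 * 100 = 90.0%

90.0%


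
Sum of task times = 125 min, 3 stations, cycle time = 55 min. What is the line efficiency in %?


Formula: Efficiency = Sum of Task Times / (N_stations * CT) * 100
Total station capacity = 3 stations * 55 min = 165 min
Efficiency = 125 / 165 * 100 = 75.8%

75.8%


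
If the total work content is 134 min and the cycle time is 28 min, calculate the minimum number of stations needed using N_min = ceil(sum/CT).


Formula: N_min = ceil(Sum of Task Times / Cycle Time)
N_min = ceil(134 min / 28 min) = ceil(4.7857)
N_min = 5 stations

5


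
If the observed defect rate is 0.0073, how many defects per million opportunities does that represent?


DPMO = defect_rate * 1000000 = 0.0073 * 1000000

7300


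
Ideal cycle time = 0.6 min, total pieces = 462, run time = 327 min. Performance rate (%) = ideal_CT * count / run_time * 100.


Formula: Performance = (Ideal CT * Total Count) / Run Time * 100
Ideal output time = 0.6 * 462 = 277.2 min
Performance = 277.2 / 327 * 100 = 84.8%

84.8%


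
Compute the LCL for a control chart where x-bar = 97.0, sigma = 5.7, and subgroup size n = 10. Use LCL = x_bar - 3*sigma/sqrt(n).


LCL = 97.0 - 3 * 5.7 / sqrt(10)

91.59


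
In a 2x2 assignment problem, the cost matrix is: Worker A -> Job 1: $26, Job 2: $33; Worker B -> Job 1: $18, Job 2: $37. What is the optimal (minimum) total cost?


Option 1: A->1 + B->2 = $26 + $37 = $63
Option 2: A->2 + B->1 = $33 + $18 = $51
Min cost = min($63, $51) = $51

$51


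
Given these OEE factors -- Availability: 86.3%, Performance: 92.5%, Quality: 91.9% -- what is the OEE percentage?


Formula: OEE = Availability * Performance * Quality / 10000
A * P = 86.3% * 92.5% / 100 = 79.83%
OEE = 79.83% * 91.9% / 100 = 73.4%

73.4%


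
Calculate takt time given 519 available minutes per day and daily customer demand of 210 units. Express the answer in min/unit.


Formula: Takt Time = Available Production Time / Customer Demand
Takt = 519 min/day / 210 units/day
Takt = 2.47 min/unit

2.47 min/unit


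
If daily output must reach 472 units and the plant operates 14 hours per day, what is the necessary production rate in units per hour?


Formula: Production Rate = Daily Demand / Available Hours
Rate = 472 units/day / 14 hours/day
Rate = 33.7 units/hour

33.7 units/hour


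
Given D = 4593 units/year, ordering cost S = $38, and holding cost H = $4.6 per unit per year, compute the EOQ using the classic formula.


Formula: EOQ = sqrt(2 * D * S / H)
Numerator: 2 * 4593 * 38 = 349068
2DS/H = 349068 / 4.6 = 75884.3
EOQ = sqrt(75884.3) = 275.5 units

275.5 units


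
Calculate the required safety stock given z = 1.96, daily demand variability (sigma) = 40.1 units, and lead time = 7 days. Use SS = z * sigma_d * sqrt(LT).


Formula: SS = z * sigma_d * sqrt(LT)
sqrt(LT) = sqrt(7) = 2.6458
SS = 1.96 * 40.1 * 2.6458
SS = 207.9 units

207.9 units


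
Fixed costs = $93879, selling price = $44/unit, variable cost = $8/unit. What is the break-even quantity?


Formula: BEQ = Fixed Costs / (Price - Variable Cost)
Contribution margin = $44 - $8 = $36/unit
BEQ = ceil($93879 / $36/unit) = ceil(2607.75) = 2608 units

2608 units


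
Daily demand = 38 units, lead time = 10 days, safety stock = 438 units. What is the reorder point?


Formula: ROP = (Daily Demand * Lead Time) + Safety Stock
Demand during lead time = 38 * 10 = 380 units
ROP = 380 + 438 = 818 units

818 units


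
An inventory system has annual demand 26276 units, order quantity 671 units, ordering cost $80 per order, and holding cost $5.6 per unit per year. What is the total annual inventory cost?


TC = 26276/671 * 80 + 671/2 * 5.6

$5011.56


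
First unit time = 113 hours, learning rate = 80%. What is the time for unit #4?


Formula: T_n = T_1 * (learning_rate)^(log2(n)) where learning_rate = rate/100
Doublings = log2(4) = 2
T_n = 113 * 0.8^2
T_n = 113 * 0.64 = 72.3 hours

72.3 hours


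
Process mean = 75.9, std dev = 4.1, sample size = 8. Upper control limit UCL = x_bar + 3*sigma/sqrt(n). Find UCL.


UCL = 75.9 + 3 * 4.1 / sqrt(8)

80.25


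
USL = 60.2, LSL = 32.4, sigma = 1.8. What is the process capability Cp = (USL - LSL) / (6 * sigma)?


Cp = (60.2 - 32.4) / (6 * 1.8)

2.57


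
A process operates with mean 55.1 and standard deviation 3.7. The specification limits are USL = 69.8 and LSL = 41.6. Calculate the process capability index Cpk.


Cpu = (69.8 - 55.1) / (3 * 3.7) = 1.32
Cpl = (55.1 - 41.6) / (3 * 3.7) = 1.22
Cpk = min(1.32, 1.22) = 1.22

1.22


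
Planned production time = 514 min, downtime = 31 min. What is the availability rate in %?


Formula: Availability = (Planned Time - Downtime) / Planned Time * 100
Uptime = 514 - 31 = 483 min
Availability = 483 / 514 * 100 = 94.0%

94.0%


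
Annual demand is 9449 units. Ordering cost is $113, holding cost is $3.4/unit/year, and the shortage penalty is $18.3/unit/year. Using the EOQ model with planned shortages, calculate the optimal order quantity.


Formula: EOQ* = sqrt(2DS/H) * sqrt((H+P)/P)
Base EOQ = sqrt(2*9449*113/3.4) = 792.52 units
Correction = sqrt((3.4+18.3)/18.3) = 1.08894
EOQ* = 792.52 * 1.08894 = 863.0 units

863.0 units


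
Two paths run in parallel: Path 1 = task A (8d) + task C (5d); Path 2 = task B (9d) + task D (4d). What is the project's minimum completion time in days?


Path 1 = 8 + 5 = 13 days
Path 2 = 9 + 4 = 13 days
Duration = max(13, 13) = 13 days

13 days


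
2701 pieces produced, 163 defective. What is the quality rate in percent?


Formula: Quality Rate = Good Pieces / Total Pieces * 100
Good pieces = 2701 - 163 = 2538
QR = 2538 / 2701 * 100 = 94.0%

94.0%


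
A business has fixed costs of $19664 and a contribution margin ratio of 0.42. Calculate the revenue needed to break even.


Formula: BER = Fixed Costs / Contribution Margin Ratio
BER = $19664 / 0.42
BER = $46819.05 (to the nearest cent)

$46819.05


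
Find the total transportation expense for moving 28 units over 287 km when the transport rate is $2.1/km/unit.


TC = dist * cost * units = 287 * 2.1 * 28 = $16875.60

$16875.60


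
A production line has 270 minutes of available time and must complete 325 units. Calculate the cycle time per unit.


Formula: CT = Available Time / Number of Units
CT = 270 min / 325 units
CT = 0.83 min/unit

0.83 min/unit


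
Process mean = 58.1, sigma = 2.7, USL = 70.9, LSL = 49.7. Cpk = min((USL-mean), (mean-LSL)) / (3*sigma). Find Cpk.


Cpu = (70.9 - 58.1) / (3 * 2.7) = 1.58
Cpl = (58.1 - 49.7) / (3 * 2.7) = 1.04
Cpk = min(1.58, 1.04) = 1.04

1.04


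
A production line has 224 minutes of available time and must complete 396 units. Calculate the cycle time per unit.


Formula: CT = Available Time / Number of Units
CT = 224 min / 396 units
CT = 0.57 min/unit

0.57 min/unit


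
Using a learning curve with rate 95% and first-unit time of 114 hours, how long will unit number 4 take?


Formula: T_n = T_1 * (learning_rate)^(log2(n)) where learning_rate = rate/100
Doublings = log2(4) = 2
T_n = 114 * 0.95^2
T_n = 114 * 0.9025 = 102.9 hours

102.9 hours


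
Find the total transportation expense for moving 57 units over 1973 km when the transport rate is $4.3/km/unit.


TC = dist * cost * units = 1973 * 4.3 * 57 = $483582.30

$483582.30


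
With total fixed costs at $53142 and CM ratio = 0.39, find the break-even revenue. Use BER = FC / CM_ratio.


Formula: BER = Fixed Costs / Contribution Margin Ratio
BER = $53142 / 0.39
BER = $136261.54 (to the nearest cent)

$136261.54


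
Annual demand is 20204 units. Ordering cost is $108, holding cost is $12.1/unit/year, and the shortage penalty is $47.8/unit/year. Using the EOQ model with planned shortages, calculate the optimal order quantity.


Formula: EOQ* = sqrt(2DS/H) * sqrt((H+P)/P)
Base EOQ = sqrt(2*20204*108/12.1) = 600.56 units
Correction = sqrt((12.1+47.8)/47.8) = 1.11944
EOQ* = 600.56 * 1.11944 = 672.3 units

672.3 units


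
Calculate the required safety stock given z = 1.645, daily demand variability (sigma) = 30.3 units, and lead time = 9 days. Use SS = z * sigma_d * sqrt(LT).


Formula: SS = z * sigma_d * sqrt(LT)
sqrt(LT) = sqrt(9) = 3.0
SS = 1.645 * 30.3 * 3.0
SS = 149.5 units

149.5 units


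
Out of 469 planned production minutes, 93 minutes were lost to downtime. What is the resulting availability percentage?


Formula: Availability = (Planned Time - Downtime) / Planned Time * 100
Uptime = 469 - 93 = 376 min
Availability = 376 / 469 * 100 = 80.2%

80.2%


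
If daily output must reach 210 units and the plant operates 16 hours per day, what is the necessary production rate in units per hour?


Formula: Production Rate = Daily Demand / Available Hours
Rate = 210 units/day / 16 hours/day
Rate = 13.1 units/hour

13.1 units/hour


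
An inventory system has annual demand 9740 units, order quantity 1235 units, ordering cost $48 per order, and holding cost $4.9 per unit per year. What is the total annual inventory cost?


TC = 9740/1235 * 48 + 1235/2 * 4.9

$3404.31


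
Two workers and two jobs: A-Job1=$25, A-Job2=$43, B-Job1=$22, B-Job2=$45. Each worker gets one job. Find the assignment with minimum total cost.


Option 1: A->1 + B->2 = $25 + $45 = $70
Option 2: A->2 + B->1 = $43 + $22 = $65
Min cost = min($70, $65) = $65

$65


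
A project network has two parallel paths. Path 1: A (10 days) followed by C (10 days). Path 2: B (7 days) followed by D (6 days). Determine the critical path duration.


Path 1 = 10 + 10 = 20 days
Path 2 = 7 + 6 = 13 days
Duration = max(20, 13) = 20 days

20 days


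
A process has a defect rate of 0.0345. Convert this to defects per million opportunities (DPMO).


DPMO = defect_rate * 1000000 = 0.0345 * 1000000

34500
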